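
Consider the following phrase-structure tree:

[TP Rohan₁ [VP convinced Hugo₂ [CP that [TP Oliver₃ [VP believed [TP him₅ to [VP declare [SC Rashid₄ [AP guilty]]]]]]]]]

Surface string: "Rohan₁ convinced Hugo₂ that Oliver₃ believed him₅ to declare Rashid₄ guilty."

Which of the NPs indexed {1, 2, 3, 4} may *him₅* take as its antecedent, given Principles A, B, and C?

*him* is a pronoun, so Principle B applies: it must be free in its binding domain.
Binding domain of *him₅*: the embedded TP, whose subject is Oliver₃.
*Rohan₁* c-commands the pronoun but from outside its binding domain, and is not c-commanded by it → coindexation permitted.
*Hugo₂* c-commands the pronoun but from outside its binding domain, and is not c-commanded by it → coindexation permitted.
*Oliver₃* c-commands the pronoun within its binding domain → coindexation would violate Principle B.
*Rashid₄*: the pronoun c-commands this R-expression → coindexation would violate Principle C on *Rashid₄*.

{1, 2}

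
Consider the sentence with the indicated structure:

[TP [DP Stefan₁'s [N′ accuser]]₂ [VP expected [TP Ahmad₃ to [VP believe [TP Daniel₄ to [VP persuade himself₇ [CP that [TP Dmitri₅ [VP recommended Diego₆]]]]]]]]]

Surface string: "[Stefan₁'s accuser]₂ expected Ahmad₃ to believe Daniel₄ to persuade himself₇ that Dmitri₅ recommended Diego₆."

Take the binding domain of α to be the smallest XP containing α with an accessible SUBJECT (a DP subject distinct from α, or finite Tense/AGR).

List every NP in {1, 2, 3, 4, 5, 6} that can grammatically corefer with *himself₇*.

{4}

*himself* is an anaphor, so Principle A applies: it must be bound in its binding domain.
Binding domain of *himself₇*: the embedded TP, whose subject is Daniel₄.
*Stefan₁* does not c-command the anaphor → cannot bind it.
*[Stefan₁'s accuser]₂* c-commands the anaphor but is outside its binding domain → cannot satisfy Principle A.
*Ahmad₃* c-commands the anaphor but is outside its binding domain → cannot satisfy Principle A.
*Daniel₄* c-commands the anaphor within its binding domain → licit binder.
*Dmitri₅* does not c-command the anaphor → cannot bind it.
*Diego₆* does not c-command the anaphor → cannot bind it.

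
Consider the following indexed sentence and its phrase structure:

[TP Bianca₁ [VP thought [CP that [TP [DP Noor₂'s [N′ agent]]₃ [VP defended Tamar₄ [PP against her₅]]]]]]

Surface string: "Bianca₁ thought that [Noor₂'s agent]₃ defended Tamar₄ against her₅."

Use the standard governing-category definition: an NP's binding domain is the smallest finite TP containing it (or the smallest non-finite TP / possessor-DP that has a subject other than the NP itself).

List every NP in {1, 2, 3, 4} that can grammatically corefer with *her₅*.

*her* is a pronoun, so Principle B applies: it must be free in its binding domain.
Binding domain of *her₅*: the embedded TP, whose subject is [Noor₂'s agent]₃.
*Bianca₁* c-commands the pronoun but from outside its binding domain, and is not c-commanded by it → coindexation permitted.
*Noor₂* and the pronoun do not c-command one another → neither Principle B nor Principle C is at stake; coindexation permitted.
*[Noor₂'s agent]₃* c-commands the pronoun within its binding domain → coindexation would violate Principle B.
*Tamar₄* c-commands the pronoun within its binding domain → coindexation would violate Principle B.

{1, 2}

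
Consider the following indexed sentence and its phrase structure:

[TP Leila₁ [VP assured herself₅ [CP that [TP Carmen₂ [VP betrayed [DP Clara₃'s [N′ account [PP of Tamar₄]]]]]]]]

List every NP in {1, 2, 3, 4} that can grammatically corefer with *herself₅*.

{1}

*herself* is an anaphor, so Principle A applies: it must be bound in its binding domain.
Binding domain of *herself₅*: the matrix TP, whose subject is Leila₁.
*Leila₁* c-commands the anaphor within its binding domain → licit binder.
*Carmen₂* does not c-command the anaphor → cannot bind it.
*Clara₃* does not c-command the anaphor → cannot bind it.
*Tamar₄* does not c-command the anaphor → cannot bind it.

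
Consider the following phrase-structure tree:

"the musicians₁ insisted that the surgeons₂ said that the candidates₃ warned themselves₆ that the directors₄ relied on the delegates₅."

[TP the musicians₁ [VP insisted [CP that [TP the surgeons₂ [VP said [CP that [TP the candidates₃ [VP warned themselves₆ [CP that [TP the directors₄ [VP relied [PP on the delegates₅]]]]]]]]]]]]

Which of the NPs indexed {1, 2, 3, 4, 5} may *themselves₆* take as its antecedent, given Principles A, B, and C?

{3}

*themselves* is an anaphor, so Principle A applies: it must be bound in its binding domain.
Binding domain of *themselves₆*: the embedded TP, whose subject is the candidates₃.
*the musicians₁* c-commands the anaphor but is outside its binding domain → cannot satisfy Principle A.
*the surgeons₂* c-commands the anaphor but is outside its binding domain → cannot satisfy Principle A.
*the candidates₃* c-commands the anaphor within its binding domain → licit binder.
*the directors₄* does not c-command the anaphor → cannot bind it.
*the delegates₅* does not c-command the anaphor → cannot bind it.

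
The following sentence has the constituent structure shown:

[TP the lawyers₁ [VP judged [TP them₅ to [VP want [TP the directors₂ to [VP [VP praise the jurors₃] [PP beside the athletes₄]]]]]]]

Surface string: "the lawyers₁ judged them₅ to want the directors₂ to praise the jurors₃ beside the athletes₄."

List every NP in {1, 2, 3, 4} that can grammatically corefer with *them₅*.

none

*them* is a pronoun, so Principle B applies: it must be free in its binding domain.
Binding domain of *them₅*: the matrix TP, whose subject is the lawyers₁.
*the lawyers₁* c-commands the pronoun within its binding domain → coindexation would violate Principle B.
*the directors₂*: the pronoun c-commands this R-expression → coindexation would violate Principle C on *the directors₂*.
*the jurors₃*: the pronoun c-commands this R-expression → coindexation would violate Principle C on *the jurors₃*.
*the athletes₄*: the pronoun c-commands this R-expression → coindexation would violate Principle C on *the athletes₄*.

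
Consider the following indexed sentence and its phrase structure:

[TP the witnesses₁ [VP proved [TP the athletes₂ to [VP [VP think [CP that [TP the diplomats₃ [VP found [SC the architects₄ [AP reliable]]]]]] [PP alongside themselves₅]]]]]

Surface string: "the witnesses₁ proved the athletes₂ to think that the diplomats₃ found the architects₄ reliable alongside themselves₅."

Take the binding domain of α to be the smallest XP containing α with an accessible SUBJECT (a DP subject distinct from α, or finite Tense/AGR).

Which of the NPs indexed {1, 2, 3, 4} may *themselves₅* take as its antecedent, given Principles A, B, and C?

{2}

*themselves* is an anaphor, so Principle A applies: it must be bound in its binding domain.
Binding domain of *themselves₅*: the embedded TP, whose subject is the athletes₂.
*the witnesses₁* c-commands the anaphor but is outside its binding domain → cannot satisfy Principle A.
*the athletes₂* c-commands the anaphor within its binding domain → licit binder.
*the diplomats₃* does not c-command the anaphor → cannot bind it.
*the architects₄* does not c-command the anaphor → cannot bind it.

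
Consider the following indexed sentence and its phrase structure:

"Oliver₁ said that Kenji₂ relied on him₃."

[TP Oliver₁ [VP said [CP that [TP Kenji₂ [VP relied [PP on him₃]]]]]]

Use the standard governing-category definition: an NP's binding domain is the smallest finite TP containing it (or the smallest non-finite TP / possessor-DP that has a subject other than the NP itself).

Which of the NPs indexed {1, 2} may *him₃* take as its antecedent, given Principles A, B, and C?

*him* is a pronoun, so Principle B applies: it must be free in its binding domain.
Binding domain of *him₃*: the embedded TP, whose subject is Kenji₂.
*Oliver₁* c-commands the pronoun but from outside its binding domain, and is not c-commanded by it → coindexation permitted.
*Kenji₂* c-commands the pronoun within its binding domain → coindexation would violate Principle B.

{1}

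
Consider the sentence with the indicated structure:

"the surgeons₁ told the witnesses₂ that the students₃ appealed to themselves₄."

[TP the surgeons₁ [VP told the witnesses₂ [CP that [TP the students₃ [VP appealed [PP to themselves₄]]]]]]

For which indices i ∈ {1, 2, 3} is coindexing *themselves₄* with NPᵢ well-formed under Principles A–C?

*themselves* is an anaphor, so Principle A applies: it must be bound in its binding domain.
Binding domain of *themselves₄*: the embedded TP, whose subject is the students₃.
*the surgeons₁* c-commands the anaphor but is outside its binding domain → cannot satisfy Principle A.
*the witnesses₂* c-commands the anaphor but is outside its binding domain → cannot satisfy Principle A.
*the students₃* c-commands the anaphor within its binding domain → licit binder.

{3}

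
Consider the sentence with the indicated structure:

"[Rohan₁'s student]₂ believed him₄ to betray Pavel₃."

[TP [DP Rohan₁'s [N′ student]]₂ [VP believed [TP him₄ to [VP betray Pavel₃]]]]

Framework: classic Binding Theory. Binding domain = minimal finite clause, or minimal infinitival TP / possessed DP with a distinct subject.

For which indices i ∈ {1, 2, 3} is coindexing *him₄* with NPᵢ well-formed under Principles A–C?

{1}

*him* is a pronoun, so Principle B applies: it must be free in its binding domain.
Binding domain of *him₄*: the matrix TP, whose subject is [Rohan₁'s student]₂.
*Rohan₁* and the pronoun do not c-command one another → neither Principle B nor Principle C is at stake; coindexation permitted.
*[Rohan₁'s student]₂* c-commands the pronoun within its binding domain → coindexation would violate Principle B.
*Pavel₃*: the pronoun c-commands this R-expression → coindexation would violate Principle C on *Pavel₃*.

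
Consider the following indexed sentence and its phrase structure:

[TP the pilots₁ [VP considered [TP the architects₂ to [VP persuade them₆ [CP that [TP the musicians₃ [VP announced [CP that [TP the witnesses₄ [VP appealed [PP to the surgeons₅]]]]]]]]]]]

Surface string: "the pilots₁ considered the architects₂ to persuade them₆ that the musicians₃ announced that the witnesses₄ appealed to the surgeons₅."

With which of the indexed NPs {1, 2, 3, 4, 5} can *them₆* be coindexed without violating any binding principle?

*them* is a pronoun, so Principle B applies: it must be free in its binding domain.
Binding domain of *them₆*: the embedded TP, whose subject is the architects₂.
*the pilots₁* c-commands the pronoun but from outside its binding domain, and is not c-commanded by it → coindexation permitted.
*the architects₂* c-commands the pronoun within its binding domain → coindexation would violate Principle B.
*the musicians₃*: the pronoun c-commands this R-expression → coindexation would violate Principle C on *the musicians₃*.
*the witnesses₄*: the pronoun c-commands this R-expression → coindexation would violate Principle C on *the witnesses₄*.
*the surgeons₅*: the pronoun c-commands this R-expression → coindexation would violate Principle C on *the surgeons₅*.

{1}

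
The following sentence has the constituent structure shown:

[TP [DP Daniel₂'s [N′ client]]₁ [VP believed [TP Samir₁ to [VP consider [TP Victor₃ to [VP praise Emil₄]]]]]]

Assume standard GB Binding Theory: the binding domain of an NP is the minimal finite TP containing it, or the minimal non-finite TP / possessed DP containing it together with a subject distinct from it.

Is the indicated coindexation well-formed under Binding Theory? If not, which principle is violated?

The two coindexed NPs are *[Daniel₂'s client]₁* and *Samir₁*.
*Samir₁* is an R-expression. Principle C requires it to be free everywhere.
*[Daniel₂'s client]₁* c-commands it and carries the same index.
The R-expression is bound → Principle C violation.

Principle C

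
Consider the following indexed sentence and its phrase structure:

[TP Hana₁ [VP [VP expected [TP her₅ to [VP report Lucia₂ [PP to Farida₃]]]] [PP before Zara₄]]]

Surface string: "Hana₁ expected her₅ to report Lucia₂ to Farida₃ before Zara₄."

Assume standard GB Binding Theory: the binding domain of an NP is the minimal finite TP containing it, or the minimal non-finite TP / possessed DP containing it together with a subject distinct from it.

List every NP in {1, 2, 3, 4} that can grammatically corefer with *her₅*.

*her* is a pronoun, so Principle B applies: it must be free in its binding domain.
Binding domain of *her₅*: the matrix TP, whose subject is Hana₁.
*Hana₁* c-commands the pronoun within its binding domain → coindexation would violate Principle B.
*Lucia₂*: the pronoun c-commands this R-expression → coindexation would violate Principle C on *Lucia₂*.
*Farida₃*: the pronoun c-commands this R-expression → coindexation would violate Principle C on *Farida₃*.
*Zara₄* and the pronoun do not c-command one another → neither Principle B nor Principle C is at stake; coindexation permitted.

{4}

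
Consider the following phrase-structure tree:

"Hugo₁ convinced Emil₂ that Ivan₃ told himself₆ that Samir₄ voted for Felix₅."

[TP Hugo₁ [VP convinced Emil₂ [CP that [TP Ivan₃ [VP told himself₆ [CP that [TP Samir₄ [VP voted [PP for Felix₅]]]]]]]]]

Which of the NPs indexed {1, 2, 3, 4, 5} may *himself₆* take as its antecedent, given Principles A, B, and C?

*himself* is an anaphor, so Principle A applies: it must be bound in its binding domain.
Binding domain of *himself₆*: the embedded TP, whose subject is Ivan₃.
*Hugo₁* c-commands the anaphor but is outside its binding domain → cannot satisfy Principle A.
*Emil₂* c-commands the anaphor but is outside its binding domain → cannot satisfy Principle A.
*Ivan₃* c-commands the anaphor within its binding domain → licit binder.
*Samir₄* does not c-command the anaphor → cannot bind it.
*Felix₅* does not c-command the anaphor → cannot bind it.

{3}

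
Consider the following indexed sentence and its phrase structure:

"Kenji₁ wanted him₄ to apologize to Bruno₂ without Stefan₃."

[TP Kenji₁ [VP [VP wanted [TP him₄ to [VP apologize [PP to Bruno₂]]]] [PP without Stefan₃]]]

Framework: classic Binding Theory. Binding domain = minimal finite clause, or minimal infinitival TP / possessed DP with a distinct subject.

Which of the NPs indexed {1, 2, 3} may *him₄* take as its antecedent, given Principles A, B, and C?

*him* is a pronoun, so Principle B applies: it must be free in its binding domain.
Binding domain of *him₄*: the matrix TP, whose subject is Kenji₁.
*Kenji₁* c-commands the pronoun within its binding domain → coindexation would violate Principle B.
*Bruno₂*: the pronoun c-commands this R-expression → coindexation would violate Principle C on *Bruno₂*.
*Stefan₃* and the pronoun do not c-command one another → neither Principle B nor Principle C is at stake; coindexation permitted.

{3}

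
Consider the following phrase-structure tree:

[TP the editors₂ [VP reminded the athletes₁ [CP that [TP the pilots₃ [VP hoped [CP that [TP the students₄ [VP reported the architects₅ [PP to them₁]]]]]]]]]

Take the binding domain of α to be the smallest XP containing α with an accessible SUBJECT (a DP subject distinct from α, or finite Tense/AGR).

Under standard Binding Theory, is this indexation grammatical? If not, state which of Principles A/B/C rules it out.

grammatical

The two coindexed NPs are *the athletes₁* and *them₁*.
*them₁* is a pronoun; its binding domain is the embedded TP, whose subject is the students₄. Within that domain it is c-commanded only by *the students₄*, *the architects₅*, which carry a different index — the pronoun is free locally, so Principle B holds.
*the athletes₁* is an R-expression; *them₁* does not c-command it, and no other NP shares its index, so Principle C is satisfied.
All principles are respected.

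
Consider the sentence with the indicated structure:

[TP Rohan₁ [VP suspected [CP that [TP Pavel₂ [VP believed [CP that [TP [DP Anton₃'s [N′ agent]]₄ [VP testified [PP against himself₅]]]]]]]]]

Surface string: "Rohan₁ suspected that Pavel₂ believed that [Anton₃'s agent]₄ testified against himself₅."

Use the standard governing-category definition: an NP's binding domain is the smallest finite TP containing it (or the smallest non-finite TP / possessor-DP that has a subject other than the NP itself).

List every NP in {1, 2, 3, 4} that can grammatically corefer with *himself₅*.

{4}

*himself* is an anaphor, so Principle A applies: it must be bound in its binding domain.
Binding domain of *himself₅*: the embedded TP, whose subject is [Anton₃'s agent]₄.
*Rohan₁* c-commands the anaphor but is outside its binding domain → cannot satisfy Principle A.
*Pavel₂* c-commands the anaphor but is outside its binding domain → cannot satisfy Principle A.
*Anton₃* does not c-command the anaphor → cannot bind it.
*[Anton₃'s agent]₄* c-commands the anaphor within its binding domain → licit binder.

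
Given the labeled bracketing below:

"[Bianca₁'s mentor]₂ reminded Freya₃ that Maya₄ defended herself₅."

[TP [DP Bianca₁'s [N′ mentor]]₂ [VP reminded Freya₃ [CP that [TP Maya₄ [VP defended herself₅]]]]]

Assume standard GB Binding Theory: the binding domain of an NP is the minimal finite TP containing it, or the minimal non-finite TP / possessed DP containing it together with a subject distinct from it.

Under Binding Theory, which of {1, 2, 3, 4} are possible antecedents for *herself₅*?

*herself* is an anaphor, so Principle A applies: it must be bound in its binding domain.
Binding domain of *herself₅*: the embedded TP, whose subject is Maya₄.
*Bianca₁* does not c-command the anaphor → cannot bind it.
*[Bianca₁'s mentor]₂* c-commands the anaphor but is outside its binding domain → cannot satisfy Principle A.
*Freya₃* c-commands the anaphor but is outside its binding domain → cannot satisfy Principle A.
*Maya₄* c-commands the anaphor within its binding domain → licit binder.

{4}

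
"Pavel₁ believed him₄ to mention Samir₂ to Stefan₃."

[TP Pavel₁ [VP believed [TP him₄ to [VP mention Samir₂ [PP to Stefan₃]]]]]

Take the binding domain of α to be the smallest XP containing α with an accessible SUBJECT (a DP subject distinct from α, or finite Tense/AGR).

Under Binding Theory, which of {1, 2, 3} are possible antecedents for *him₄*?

*him* is a pronoun, so Principle B applies: it must be free in its binding domain.
Binding domain of *him₄*: the matrix TP, whose subject is Pavel₁.
*Pavel₁* c-commands the pronoun within its binding domain → coindexation would violate Principle B.
*Samir₂*: the pronoun c-commands this R-expression → coindexation would violate Principle C on *Samir₂*.
*Stefan₃*: the pronoun c-commands this R-expression → coindexation would violate Principle C on *Stefan₃*.

none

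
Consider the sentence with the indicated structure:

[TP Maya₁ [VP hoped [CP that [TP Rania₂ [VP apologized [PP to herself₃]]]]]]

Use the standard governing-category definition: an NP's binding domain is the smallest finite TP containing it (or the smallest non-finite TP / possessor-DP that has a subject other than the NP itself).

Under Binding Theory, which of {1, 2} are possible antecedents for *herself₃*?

*herself* is an anaphor, so Principle A applies: it must be bound in its binding domain.
Binding domain of *herself₃*: the embedded TP, whose subject is Rania₂.
*Maya₁* c-commands the anaphor but is outside its binding domain → cannot satisfy Principle A.
*Rania₂* c-commands the anaphor within its binding domain → licit binder.

{2}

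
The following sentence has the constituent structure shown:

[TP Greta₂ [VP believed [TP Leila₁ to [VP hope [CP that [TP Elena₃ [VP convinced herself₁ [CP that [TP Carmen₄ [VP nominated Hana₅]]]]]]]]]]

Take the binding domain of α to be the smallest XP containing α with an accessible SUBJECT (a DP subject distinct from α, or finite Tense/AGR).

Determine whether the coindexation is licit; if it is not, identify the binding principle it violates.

The two coindexed NPs are *Leila₁* and *herself₁*.
*herself₁* is an anaphor. Principle A requires it to be bound within its binding domain — the embedded TP, whose subject is Elena₃.
Within that domain it is c-commanded by *Elena₃*, which does not share its index.
*Leila₁* does c-command the anaphor, but from outside its binding domain.
The anaphor is unbound in its domain → Principle A violation.

Principle A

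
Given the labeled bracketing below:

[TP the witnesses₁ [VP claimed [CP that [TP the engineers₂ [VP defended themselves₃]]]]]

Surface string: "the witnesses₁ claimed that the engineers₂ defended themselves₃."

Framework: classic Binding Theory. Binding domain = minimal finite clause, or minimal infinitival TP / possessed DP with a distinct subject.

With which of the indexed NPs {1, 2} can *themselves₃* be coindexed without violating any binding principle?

{2}

*themselves* is an anaphor, so Principle A applies: it must be bound in its binding domain.
Binding domain of *themselves₃*: the embedded TP, whose subject is the engineers₂.
*the witnesses₁* c-commands the anaphor but is outside its binding domain → cannot satisfy Principle A.
*the engineers₂* c-commands the anaphor within its binding domain → licit binder.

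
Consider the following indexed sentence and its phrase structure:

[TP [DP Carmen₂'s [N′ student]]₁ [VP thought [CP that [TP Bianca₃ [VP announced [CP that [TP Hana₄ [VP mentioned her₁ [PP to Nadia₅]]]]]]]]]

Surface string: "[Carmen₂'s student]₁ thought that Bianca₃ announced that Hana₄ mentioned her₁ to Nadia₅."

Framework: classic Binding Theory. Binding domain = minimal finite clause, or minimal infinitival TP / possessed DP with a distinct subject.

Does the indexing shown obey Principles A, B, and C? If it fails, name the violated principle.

The two coindexed NPs are *[Carmen₂'s student]₁* and *her₁*.
*her₁* is a pronoun; its binding domain is the embedded TP, whose subject is Hana₄. Within that domain it is c-commanded only by *Hana₄*, which carries a different index — the pronoun is free locally, so Principle B holds.
*[Carmen₂'s student]₁* is an R-expression; *her₁* does not c-command it, and no other NP shares its index, so Principle C is satisfied.
All principles are respected.

grammatical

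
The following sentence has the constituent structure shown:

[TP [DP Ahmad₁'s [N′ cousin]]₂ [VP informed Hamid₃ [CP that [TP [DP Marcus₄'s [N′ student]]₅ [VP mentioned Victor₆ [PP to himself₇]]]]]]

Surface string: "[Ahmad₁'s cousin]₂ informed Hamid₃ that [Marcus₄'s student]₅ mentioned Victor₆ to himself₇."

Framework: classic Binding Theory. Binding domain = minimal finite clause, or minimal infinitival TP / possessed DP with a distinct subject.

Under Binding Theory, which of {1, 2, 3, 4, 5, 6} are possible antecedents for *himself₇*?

*himself* is an anaphor, so Principle A applies: it must be bound in its binding domain.
Binding domain of *himself₇*: the embedded TP, whose subject is [Marcus₄'s student]₅.
*Ahmad₁* does not c-command the anaphor → cannot bind it.
*[Ahmad₁'s cousin]₂* c-commands the anaphor but is outside its binding domain → cannot satisfy Principle A.
*Hamid₃* c-commands the anaphor but is outside its binding domain → cannot satisfy Principle A.
*Marcus₄* does not c-command the anaphor → cannot bind it.
*[Marcus₄'s student]₅* c-commands the anaphor within its binding domain → licit binder.
*Victor₆* c-commands the anaphor within its binding domain → licit binder.

{5, 6}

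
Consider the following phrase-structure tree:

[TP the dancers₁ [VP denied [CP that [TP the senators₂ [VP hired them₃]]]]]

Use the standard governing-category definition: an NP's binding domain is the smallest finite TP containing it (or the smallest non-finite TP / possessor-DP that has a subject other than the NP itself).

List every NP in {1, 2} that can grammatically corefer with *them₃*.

{1}

*them* is a pronoun, so Principle B applies: it must be free in its binding domain.
Binding domain of *them₃*: the embedded TP, whose subject is the senators₂.
*the dancers₁* c-commands the pronoun but from outside its binding domain, and is not c-commanded by it → coindexation permitted.
*the senators₂* c-commands the pronoun within its binding domain → coindexation would violate Principle B.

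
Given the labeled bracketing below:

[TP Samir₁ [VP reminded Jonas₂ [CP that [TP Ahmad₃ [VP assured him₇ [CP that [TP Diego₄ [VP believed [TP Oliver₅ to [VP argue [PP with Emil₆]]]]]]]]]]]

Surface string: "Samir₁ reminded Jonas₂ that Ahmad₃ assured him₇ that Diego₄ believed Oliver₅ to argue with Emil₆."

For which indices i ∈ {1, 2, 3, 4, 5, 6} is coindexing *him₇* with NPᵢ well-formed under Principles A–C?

*him* is a pronoun, so Principle B applies: it must be free in its binding domain.
Binding domain of *him₇*: the embedded TP, whose subject is Ahmad₃.
*Samir₁* c-commands the pronoun but from outside its binding domain, and is not c-commanded by it → coindexation permitted.
*Jonas₂* c-commands the pronoun but from outside its binding domain, and is not c-commanded by it → coindexation permitted.
*Ahmad₃* c-commands the pronoun within its binding domain → coindexation would violate Principle B.
*Diego₄*: the pronoun c-commands this R-expression → coindexation would violate Principle C on *Diego₄*.
*Oliver₅*: the pronoun c-commands this R-expression → coindexation would violate Principle C on *Oliver₅*.
*Emil₆*: the pronoun c-commands this R-expression → coindexation would violate Principle C on *Emil₆*.

{1, 2}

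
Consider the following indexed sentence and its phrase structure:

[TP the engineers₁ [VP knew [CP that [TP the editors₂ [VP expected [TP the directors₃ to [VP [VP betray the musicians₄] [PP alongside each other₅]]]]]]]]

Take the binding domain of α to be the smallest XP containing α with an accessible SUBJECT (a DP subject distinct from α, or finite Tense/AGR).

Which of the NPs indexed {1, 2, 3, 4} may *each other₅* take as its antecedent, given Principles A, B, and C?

{3}

*each other* is an anaphor, so Principle A applies: it must be bound in its binding domain.
Binding domain of *each other₅*: the embedded TP, whose subject is the directors₃.
*the engineers₁* c-commands the anaphor but is outside its binding domain → cannot satisfy Principle A.
*the editors₂* c-commands the anaphor but is outside its binding domain → cannot satisfy Principle A.
*the directors₃* c-commands the anaphor within its binding domain → licit binder.
*the musicians₄* does not c-command the anaphor → cannot bind it.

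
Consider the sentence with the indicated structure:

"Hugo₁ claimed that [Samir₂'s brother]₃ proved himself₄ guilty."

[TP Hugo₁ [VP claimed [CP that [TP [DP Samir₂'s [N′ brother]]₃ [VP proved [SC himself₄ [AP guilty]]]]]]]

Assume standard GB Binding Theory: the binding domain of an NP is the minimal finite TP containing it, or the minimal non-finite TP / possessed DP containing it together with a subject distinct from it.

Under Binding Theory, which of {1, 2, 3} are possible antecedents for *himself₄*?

*himself* is an anaphor, so Principle A applies: it must be bound in its binding domain.
Binding domain of *himself₄*: the embedded TP, whose subject is [Samir₂'s brother]₃.
*Hugo₁* c-commands the anaphor but is outside its binding domain → cannot satisfy Principle A.
*Samir₂* does not c-command the anaphor → cannot bind it.
*[Samir₂'s brother]₃* c-commands the anaphor within its binding domain → licit binder.

{3}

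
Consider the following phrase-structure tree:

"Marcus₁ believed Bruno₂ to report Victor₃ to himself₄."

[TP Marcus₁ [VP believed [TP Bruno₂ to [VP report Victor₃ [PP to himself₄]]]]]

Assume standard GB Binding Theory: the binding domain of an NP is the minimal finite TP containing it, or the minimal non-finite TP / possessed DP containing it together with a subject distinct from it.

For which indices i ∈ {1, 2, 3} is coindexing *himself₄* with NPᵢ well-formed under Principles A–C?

{2, 3}

*himself* is an anaphor, so Principle A applies: it must be bound in its binding domain.
Binding domain of *himself₄*: the embedded TP, whose subject is Bruno₂.
*Marcus₁* c-commands the anaphor but is outside its binding domain → cannot satisfy Principle A.
*Bruno₂* c-commands the anaphor within its binding domain → licit binder.
*Victor₃* c-commands the anaphor within its binding domain → licit binder.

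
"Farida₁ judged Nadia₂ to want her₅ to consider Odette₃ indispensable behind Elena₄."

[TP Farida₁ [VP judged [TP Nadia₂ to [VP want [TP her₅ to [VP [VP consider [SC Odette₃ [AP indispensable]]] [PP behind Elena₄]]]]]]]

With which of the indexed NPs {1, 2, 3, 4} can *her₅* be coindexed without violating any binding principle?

{1}

*her* is a pronoun, so Principle B applies: it must be free in its binding domain.
Binding domain of *her₅*: the embedded TP, whose subject is Nadia₂.
*Farida₁* c-commands the pronoun but from outside its binding domain, and is not c-commanded by it → coindexation permitted.
*Nadia₂* c-commands the pronoun within its binding domain → coindexation would violate Principle B.
*Odette₃*: the pronoun c-commands this R-expression → coindexation would violate Principle C on *Odette₃*.
*Elena₄*: the pronoun c-commands this R-expression → coindexation would violate Principle C on *Elena₄*.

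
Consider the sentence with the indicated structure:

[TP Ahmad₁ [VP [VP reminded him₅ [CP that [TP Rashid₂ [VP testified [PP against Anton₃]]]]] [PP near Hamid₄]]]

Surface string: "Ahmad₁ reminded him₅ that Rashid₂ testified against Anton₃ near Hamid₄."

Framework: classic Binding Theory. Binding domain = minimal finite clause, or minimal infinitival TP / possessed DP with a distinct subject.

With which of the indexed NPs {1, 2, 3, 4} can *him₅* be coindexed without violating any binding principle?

*him* is a pronoun, so Principle B applies: it must be free in its binding domain.
Binding domain of *him₅*: the matrix TP, whose subject is Ahmad₁.
*Ahmad₁* c-commands the pronoun within its binding domain → coindexation would violate Principle B.
*Rashid₂*: the pronoun c-commands this R-expression → coindexation would violate Principle C on *Rashid₂*.
*Anton₃*: the pronoun c-commands this R-expression → coindexation would violate Principle C on *Anton₃*.
*Hamid₄* and the pronoun do not c-command one another → neither Principle B nor Principle C is at stake; coindexation permitted.

{4}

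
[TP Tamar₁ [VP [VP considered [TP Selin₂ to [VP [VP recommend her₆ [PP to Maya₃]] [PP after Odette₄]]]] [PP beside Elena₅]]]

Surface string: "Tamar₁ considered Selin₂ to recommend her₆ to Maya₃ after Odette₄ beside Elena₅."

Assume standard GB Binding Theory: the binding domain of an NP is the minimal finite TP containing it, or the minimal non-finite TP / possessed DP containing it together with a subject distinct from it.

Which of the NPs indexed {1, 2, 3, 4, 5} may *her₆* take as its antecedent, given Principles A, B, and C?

{1, 4, 5}

*her* is a pronoun, so Principle B applies: it must be free in its binding domain.
Binding domain of *her₆*: the embedded TP, whose subject is Selin₂.
*Tamar₁* c-commands the pronoun but from outside its binding domain, and is not c-commanded by it → coindexation permitted.
*Selin₂* c-commands the pronoun within its binding domain → coindexation would violate Principle B.
*Maya₃*: the pronoun c-commands this R-expression → coindexation would violate Principle C on *Maya₃*.
*Odette₄* and the pronoun do not c-command one another → neither Principle B nor Principle C is at stake; coindexation permitted.
*Elena₅* and the pronoun do not c-command one another → neither Principle B nor Principle C is at stake; coindexation permitted.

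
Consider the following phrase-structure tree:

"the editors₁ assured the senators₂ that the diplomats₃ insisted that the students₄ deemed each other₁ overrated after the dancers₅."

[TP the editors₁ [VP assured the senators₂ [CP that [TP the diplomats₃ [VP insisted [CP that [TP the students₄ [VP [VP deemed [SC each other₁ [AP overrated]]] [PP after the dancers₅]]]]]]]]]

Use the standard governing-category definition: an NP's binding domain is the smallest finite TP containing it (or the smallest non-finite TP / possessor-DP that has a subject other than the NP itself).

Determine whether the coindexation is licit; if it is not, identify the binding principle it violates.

The two coindexed NPs are *the editors₁* and *each other₁*.
*each other₁* is an anaphor. Principle A requires it to be bound within its binding domain — the embedded TP, whose subject is the students₄.
Within that domain it is c-commanded by *the students₄*, which does not share its index.
*the editors₁* does c-command the anaphor, but from outside its binding domain.
The anaphor is unbound in its domain → Principle A violation.

Principle A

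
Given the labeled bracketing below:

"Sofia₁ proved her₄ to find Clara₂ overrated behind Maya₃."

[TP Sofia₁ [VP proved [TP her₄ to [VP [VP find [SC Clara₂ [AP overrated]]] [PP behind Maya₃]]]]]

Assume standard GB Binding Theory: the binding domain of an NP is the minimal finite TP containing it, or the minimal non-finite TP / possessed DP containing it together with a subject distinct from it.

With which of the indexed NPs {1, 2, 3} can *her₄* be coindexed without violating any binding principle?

*her* is a pronoun, so Principle B applies: it must be free in its binding domain.
Binding domain of *her₄*: the matrix TP, whose subject is Sofia₁.
*Sofia₁* c-commands the pronoun within its binding domain → coindexation would violate Principle B.
*Clara₂*: the pronoun c-commands this R-expression → coindexation would violate Principle C on *Clara₂*.
*Maya₃*: the pronoun c-commands this R-expression → coindexation would violate Principle C on *Maya₃*.

none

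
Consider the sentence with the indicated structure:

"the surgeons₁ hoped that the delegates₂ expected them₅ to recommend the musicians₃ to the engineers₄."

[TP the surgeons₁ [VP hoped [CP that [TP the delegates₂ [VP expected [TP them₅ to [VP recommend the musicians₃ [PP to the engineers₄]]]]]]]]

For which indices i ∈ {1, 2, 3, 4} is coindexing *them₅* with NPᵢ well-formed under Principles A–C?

*them* is a pronoun, so Principle B applies: it must be free in its binding domain.
Binding domain of *them₅*: the embedded TP, whose subject is the delegates₂.
*the surgeons₁* c-commands the pronoun but from outside its binding domain, and is not c-commanded by it → coindexation permitted.
*the delegates₂* c-commands the pronoun within its binding domain → coindexation would violate Principle B.
*the musicians₃*: the pronoun c-commands this R-expression → coindexation would violate Principle C on *the musicians₃*.
*the engineers₄*: the pronoun c-commands this R-expression → coindexation would violate Principle C on *the engineers₄*.

{1}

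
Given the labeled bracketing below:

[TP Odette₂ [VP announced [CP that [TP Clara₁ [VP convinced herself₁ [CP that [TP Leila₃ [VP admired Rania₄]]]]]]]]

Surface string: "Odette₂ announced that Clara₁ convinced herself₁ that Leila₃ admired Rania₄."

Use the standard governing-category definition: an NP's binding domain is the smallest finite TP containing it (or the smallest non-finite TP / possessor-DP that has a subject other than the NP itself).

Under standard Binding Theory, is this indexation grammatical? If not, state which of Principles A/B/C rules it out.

grammatical

The two coindexed NPs are *Clara₁* and *herself₁*.
*herself₁* is an anaphor; its binding domain is the embedded TP, whose subject is Clara₁. *Clara₁* c-commands it within that domain and shares its index, so Principle A is satisfied.
*Clara₁* is an R-expression; *herself₁* does not c-command it, and no other NP shares its index, so Principle C is satisfied.
All principles are respected.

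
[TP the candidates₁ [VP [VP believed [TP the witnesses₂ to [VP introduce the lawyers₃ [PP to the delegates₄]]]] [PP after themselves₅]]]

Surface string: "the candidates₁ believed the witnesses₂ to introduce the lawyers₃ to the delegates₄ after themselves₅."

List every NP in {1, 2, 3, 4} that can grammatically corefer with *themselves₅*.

*themselves* is an anaphor, so Principle A applies: it must be bound in its binding domain.
Binding domain of *themselves₅*: the matrix TP, whose subject is the candidates₁.
*the candidates₁* c-commands the anaphor within its binding domain → licit binder.
*the witnesses₂* does not c-command the anaphor → cannot bind it.
*the lawyers₃* does not c-command the anaphor → cannot bind it.
*the delegates₄* does not c-command the anaphor → cannot bind it.

{1}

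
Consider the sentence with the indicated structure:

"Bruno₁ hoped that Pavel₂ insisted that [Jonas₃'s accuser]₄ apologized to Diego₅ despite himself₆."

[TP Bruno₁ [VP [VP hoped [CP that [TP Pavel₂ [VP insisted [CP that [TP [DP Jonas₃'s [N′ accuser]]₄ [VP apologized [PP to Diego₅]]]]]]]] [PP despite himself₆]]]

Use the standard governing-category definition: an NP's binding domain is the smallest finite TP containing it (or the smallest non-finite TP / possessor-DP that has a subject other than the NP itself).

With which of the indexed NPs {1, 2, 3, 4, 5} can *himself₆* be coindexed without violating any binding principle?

{1}

*himself* is an anaphor, so Principle A applies: it must be bound in its binding domain.
Binding domain of *himself₆*: the matrix TP, whose subject is Bruno₁.
*Bruno₁* c-commands the anaphor within its binding domain → licit binder.
*Pavel₂* does not c-command the anaphor → cannot bind it.
*Jonas₃* does not c-command the anaphor → cannot bind it.
*[Jonas₃'s accuser]₄* does not c-command the anaphor → cannot bind it.
*Diego₅* does not c-command the anaphor → cannot bind it.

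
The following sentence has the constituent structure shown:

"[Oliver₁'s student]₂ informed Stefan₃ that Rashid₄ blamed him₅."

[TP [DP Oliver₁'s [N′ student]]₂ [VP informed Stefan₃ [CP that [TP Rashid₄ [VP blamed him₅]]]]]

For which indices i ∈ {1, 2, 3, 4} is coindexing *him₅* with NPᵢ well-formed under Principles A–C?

{1, 2, 3}

*him* is a pronoun, so Principle B applies: it must be free in its binding domain.
Binding domain of *him₅*: the embedded TP, whose subject is Rashid₄.
*Oliver₁* and the pronoun do not c-command one another → neither Principle B nor Principle C is at stake; coindexation permitted.
*[Oliver₁'s student]₂* c-commands the pronoun but from outside its binding domain, and is not c-commanded by it → coindexation permitted.
*Stefan₃* c-commands the pronoun but from outside its binding domain, and is not c-commanded by it → coindexation permitted.
*Rashid₄* c-commands the pronoun within its binding domain → coindexation would violate Principle B.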